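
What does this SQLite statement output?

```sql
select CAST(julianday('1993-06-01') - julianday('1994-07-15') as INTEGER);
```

-409

29 days remain in June 1993 after the 1st (30 − 1).
Full months from July 1993 through June 1994 contribute their day counts.
Then 15 days into July 1994.
Total: 29 + 31 + 31 + 30 + 31 + 30 + 31 + 31 + 28 + 31 + 30 + 31 + 30 + 15 = 409.
The subtraction is earlier − later, so the result is −409 → -409.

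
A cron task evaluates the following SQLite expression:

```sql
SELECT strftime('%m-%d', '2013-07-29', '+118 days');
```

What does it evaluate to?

First apply '+118 days': 2013-07-29 → 2013-11-24.
`%m-%d` extracts the month-day: 11-24.

11-24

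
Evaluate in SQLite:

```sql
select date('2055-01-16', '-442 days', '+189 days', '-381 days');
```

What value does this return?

2053-04-22

Applying '-442 days' to 2055-01-16: counting 442 days back gives 2053-10-31.
Applying '+189 days' to 2053-10-31: counting 189 days forward gives 2054-05-08.
Applying '-381 days' to 2054-05-08: counting 381 days back gives 2053-04-22.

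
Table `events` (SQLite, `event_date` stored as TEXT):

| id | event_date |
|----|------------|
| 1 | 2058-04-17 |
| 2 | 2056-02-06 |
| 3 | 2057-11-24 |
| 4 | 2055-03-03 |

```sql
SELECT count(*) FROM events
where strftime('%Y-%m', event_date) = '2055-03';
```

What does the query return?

1

Rows with year-month 2055-03: 2055-03-03 → 1.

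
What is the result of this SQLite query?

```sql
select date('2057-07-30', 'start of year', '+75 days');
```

`start of year` rewinds 2057-07-30 to 2057-01-01.
Applying '+75 days' to 2057-01-01: counting 75 days forward gives 2057-03-17.

2057-03-17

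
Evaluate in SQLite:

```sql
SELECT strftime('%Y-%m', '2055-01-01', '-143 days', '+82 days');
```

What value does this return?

First apply '-143 days', '+82 days': 2055-01-01 → 2054-11-01.
`%Y-%m` extracts the year-month: 2054-11.

2054-11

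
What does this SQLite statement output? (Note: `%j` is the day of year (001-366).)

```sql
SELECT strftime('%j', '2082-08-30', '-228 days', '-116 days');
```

263

First apply '-228 days', '-116 days': 2082-08-30 → 2081-09-20.
Day-of-year for 2081-09-20: days since 2081-01-01 inclusive = 263, zero-padded to 263.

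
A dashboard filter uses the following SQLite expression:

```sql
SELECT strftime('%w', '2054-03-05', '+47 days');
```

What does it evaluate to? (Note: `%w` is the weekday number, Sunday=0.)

2

First apply '+47 days': 2054-03-05 → 2054-04-21.
2054-04-21 is a Tuesday; with Sunday=0 that is 2.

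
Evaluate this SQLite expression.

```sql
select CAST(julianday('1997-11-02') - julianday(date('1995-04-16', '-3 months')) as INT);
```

1021

Adding -3 months to 1995-04-16 gives 1995-01-16.
15 days remain in January 1995 after the 16th (31 − 16).
Full months from February 1995 through October 1997 contribute their day counts.
Then 2 days into November 1997.
Total: 15 + 28 + 31 + 30 + 31 + 30 + 31 + 31 + 30 + 31 + 30 + 31 + 31 + 29 + 31 + 30 + 31 + 30 + 31 + 31 + 30 + 31 + 30 + 31 + 31 + 28 + 31 + 30 + 31 + 30 + 31 + 31 + 30 + 31 + 2 = 1021.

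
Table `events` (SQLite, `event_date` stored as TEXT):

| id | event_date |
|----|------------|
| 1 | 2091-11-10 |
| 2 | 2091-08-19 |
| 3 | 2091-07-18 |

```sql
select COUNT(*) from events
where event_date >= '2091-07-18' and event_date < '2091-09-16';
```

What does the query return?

2

Rows in [2091-07-18, 2091-09-16): 2091-08-19, 2091-07-18 → 2 rows.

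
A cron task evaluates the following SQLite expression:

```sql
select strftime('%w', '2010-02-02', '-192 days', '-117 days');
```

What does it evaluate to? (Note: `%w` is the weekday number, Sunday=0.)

1

First apply '-192 days', '-117 days': 2010-02-02 → 2009-03-30.
2009-03-30 is a Monday; with Sunday=0 that is 1.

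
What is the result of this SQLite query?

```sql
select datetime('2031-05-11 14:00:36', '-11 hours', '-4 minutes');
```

2031-05-11 02:56:36

-11 hours from 2031-05-11 14:00:36 is 2031-05-11 03:00:36.
-4 minutes from 2031-05-11 03:00:36 is 2031-05-11 02:56:36.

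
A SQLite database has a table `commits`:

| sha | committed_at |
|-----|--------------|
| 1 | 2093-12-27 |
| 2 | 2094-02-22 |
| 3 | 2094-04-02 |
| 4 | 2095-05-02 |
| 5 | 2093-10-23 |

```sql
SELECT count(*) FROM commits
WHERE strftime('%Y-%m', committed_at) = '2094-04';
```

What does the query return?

Rows with year-month 2094-04: 2094-04-02 → 1.

1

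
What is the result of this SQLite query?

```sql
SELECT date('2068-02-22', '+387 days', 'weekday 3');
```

Applying '+387 days' to 2068-02-22: counting 387 days forward gives 2069-03-15.
`weekday 3` advances to the next Wednesday; 2069-03-15 is a Friday, so it moves forward to 2069-03-20.

2069-03-20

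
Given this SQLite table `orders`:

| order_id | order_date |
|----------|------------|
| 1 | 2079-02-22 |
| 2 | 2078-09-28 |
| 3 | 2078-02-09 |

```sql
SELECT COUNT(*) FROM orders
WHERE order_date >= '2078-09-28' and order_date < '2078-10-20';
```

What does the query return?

1

Rows in [2078-09-28, 2078-10-20): 2078-09-28 → 1 row.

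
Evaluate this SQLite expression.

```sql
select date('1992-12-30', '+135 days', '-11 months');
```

Applying '+135 days' to 1992-12-30: counting 135 days forward gives 1993-05-14.
Adding -11 months to 1993-05-14 gives 1992-06-14.

1992-06-14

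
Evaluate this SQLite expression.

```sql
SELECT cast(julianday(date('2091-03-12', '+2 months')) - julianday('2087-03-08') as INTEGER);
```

1526

Adding +2 months to 2091-03-12 gives 2091-05-12.
23 days remain in March 2087 after the 8th (31 − 8).
Full months from April 2087 through April 2091 contribute their day counts.
Then 12 days into May 2091.
Total: 23 + 30 + 31 + 30 + 31 + 31 + 30 + 31 + 30 + 31 + 31 + 29 + 31 + 30 + 31 + 30 + 31 + 31 + 30 + 31 + 30 + 31 + 31 + 28 + 31 + 30 + 31 + 30 + 31 + 31 + 30 + 31 + 30 + 31 + 31 + 28 + 31 + 30 + 31 + 30 + 31 + 31 + 30 + 31 + 30 + 31 + 31 + 28 + 31 + 30 + 12 = 1526.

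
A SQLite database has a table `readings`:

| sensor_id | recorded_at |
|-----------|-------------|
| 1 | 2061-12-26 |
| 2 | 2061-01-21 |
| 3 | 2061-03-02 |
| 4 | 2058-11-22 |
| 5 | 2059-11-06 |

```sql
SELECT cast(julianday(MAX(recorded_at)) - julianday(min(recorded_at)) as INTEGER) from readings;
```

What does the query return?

MIN = 2058-11-22, MAX = 2061-12-26.
8 days remain in November 2058 after the 22nd (30 − 22).
Full months from December 2058 through November 2061 contribute their day counts.
Then 26 days into December 2061.
Total: 8 + 31 + 31 + 28 + 31 + 30 + 31 + 30 + 31 + 31 + 30 + 31 + 30 + 31 + 31 + 29 + 31 + 30 + 31 + 30 + 31 + 31 + 30 + 31 + 30 + 31 + 31 + 28 + 31 + 30 + 31 + 30 + 31 + 31 + 30 + 31 + 30 + 26 = 1130.

1130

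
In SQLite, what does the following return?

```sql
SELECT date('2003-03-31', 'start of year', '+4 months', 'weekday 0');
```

`start of year` rewinds 2003-03-31 to 2003-01-01.
Adding +4 months to 2003-01-01 gives 2003-05-01.
`weekday 0` advances to the next Sunday; 2003-05-01 is a Thursday, so it moves forward to 2003-05-04.

2003-05-04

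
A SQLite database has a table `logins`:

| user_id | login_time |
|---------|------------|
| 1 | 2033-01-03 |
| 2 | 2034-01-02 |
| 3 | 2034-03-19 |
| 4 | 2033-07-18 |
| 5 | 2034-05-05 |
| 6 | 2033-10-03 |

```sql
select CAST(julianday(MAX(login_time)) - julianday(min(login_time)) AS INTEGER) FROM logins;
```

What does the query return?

MIN = 2033-01-03, MAX = 2034-05-05.
28 days remain in January 2033 after the 3rd (31 − 3).
Full months from February 2033 through April 2034 contribute their day counts.
Then 5 days into May 2034.
Total: 28 + 28 + 31 + 30 + 31 + 30 + 31 + 31 + 30 + 31 + 30 + 31 + 31 + 28 + 31 + 30 + 5 = 487.

487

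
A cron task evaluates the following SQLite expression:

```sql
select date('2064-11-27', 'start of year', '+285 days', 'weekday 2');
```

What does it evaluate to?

`start of year` rewinds 2064-11-27 to 2064-01-01.
Applying '+285 days' to 2064-01-01: counting 285 days forward gives 2064-10-12.
`weekday 2` advances to the next Tuesday; 2064-10-12 is a Sunday, so it moves forward to 2064-10-14.

2064-10-14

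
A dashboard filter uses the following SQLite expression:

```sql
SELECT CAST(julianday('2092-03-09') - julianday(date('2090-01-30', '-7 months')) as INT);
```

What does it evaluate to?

983

Adding -7 months to 2090-01-30 gives 2089-06-30.
0 days remain in June 2089 after the 30th (30 − 30).
Full months from July 2089 through February 2092 contribute their day counts.
Then 9 days into March 2092.
Total: 0 + 31 + 31 + 30 + 31 + 30 + 31 + 31 + 28 + 31 + 30 + 31 + 30 + 31 + 31 + 30 + 31 + 30 + 31 + 31 + 28 + 31 + 30 + 31 + 30 + 31 + 31 + 30 + 31 + 30 + 31 + 31 + 29 + 9 = 983.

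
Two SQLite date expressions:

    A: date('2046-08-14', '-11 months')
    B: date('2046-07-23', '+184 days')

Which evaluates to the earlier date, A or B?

A = 2045-09-14.
B = 2047-01-23.
A is earlier.

A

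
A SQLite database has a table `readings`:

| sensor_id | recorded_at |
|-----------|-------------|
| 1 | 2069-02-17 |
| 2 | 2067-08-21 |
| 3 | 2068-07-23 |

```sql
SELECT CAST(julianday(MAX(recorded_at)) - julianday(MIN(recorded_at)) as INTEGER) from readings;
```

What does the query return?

MIN = 2067-08-21, MAX = 2069-02-17.
10 days remain in August 2067 after the 21st (31 − 21).
Full months from September 2067 through January 2069 contribute their day counts.
Then 17 days into February 2069.
Total: 10 + 30 + 31 + 30 + 31 + 31 + 29 + 31 + 30 + 31 + 30 + 31 + 31 + 30 + 31 + 30 + 31 + 31 + 17 = 546.

546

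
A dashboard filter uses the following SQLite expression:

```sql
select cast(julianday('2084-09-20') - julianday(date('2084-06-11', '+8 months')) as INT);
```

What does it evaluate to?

Adding +8 months to 2084-06-11 gives 2085-02-11.
10 days remain in September 2084 after the 20th (30 − 20).
October 2084: 31 days.
November 2084: 30 days.
December 2084: 31 days.
January 2085: 31 days.
Then 11 days into February 2085.
Total: 10 + 31 + 30 + 31 + 31 + 11 = 144.
The subtraction is earlier − later, so the result is −144 → -144.

-144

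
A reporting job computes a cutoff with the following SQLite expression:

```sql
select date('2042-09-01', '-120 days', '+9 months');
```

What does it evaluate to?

Applying '-120 days' to 2042-09-01: counting 120 days back gives 2042-05-04.
Adding +9 months to 2042-05-04 gives 2043-02-04.

2043-02-04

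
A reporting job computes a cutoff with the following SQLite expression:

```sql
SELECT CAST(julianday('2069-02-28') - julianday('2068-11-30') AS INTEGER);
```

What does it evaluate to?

90

0 days remain in November 2068 after the 30th (30 − 30).
December 2068: 31 days.
January 2069: 31 days.
Then 28 days into February 2069.
Total: 0 + 31 + 31 + 28 = 90.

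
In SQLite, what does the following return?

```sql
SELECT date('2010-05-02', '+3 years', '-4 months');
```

Adding +3 years to 2010-05-02 gives 2013-05-02.
Adding -4 months to 2013-05-02 gives 2013-01-02.

2013-01-02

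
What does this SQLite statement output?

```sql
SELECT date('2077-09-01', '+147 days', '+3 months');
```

Applying '+147 days' to 2077-09-01: counting 147 days forward gives 2078-01-26.
Adding +3 months to 2078-01-26 gives 2078-04-26.

2078-04-26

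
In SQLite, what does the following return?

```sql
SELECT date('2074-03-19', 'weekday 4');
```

`weekday 4` advances to the next Thursday; 2074-03-19 is a Monday, so it moves forward to 2074-03-22.

2074-03-22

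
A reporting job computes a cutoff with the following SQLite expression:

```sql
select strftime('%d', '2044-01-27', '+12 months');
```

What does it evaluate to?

First apply '+12 months': 2044-01-27 → 2045-01-27.
`%d` extracts the 2-digit day of month: 27.

27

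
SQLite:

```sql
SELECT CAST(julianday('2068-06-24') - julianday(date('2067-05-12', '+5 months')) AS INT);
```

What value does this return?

256

Adding +5 months to 2067-05-12 gives 2067-10-12.
19 days remain in October 2067 after the 12th (31 − 12).
Full months from November 2067 through May 2068 contribute their day counts.
Then 24 days into June 2068.
Total: 19 + 30 + 31 + 31 + 29 + 31 + 30 + 31 + 24 = 256.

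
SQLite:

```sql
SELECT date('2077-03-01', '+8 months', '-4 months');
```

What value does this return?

2077-07-01

Adding +8 months to 2077-03-01 gives 2077-11-01.
Adding -4 months to 2077-11-01 gives 2077-07-01.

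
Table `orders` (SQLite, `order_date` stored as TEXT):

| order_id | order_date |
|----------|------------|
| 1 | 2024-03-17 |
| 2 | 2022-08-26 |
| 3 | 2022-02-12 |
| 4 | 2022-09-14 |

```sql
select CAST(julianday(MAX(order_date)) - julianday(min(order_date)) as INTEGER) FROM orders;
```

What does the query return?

MIN = 2022-02-12, MAX = 2024-03-17.
16 days remain in February 2022 after the 12th (28 − 12).
Full months from March 2022 through February 2024 contribute their day counts.
Then 17 days into March 2024.
Total: 16 + 31 + 30 + 31 + 30 + 31 + 31 + 30 + 31 + 30 + 31 + 31 + 28 + 31 + 30 + 31 + 30 + 31 + 31 + 30 + 31 + 30 + 31 + 31 + 29 + 17 = 764.

764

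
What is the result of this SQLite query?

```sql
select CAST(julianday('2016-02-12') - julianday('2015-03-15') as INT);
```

16 days remain in March 2015 after the 15th (31 − 15).
Full months from April 2015 through January 2016 contribute their day counts.
Then 12 days into February 2016.
Total: 16 + 30 + 31 + 30 + 31 + 31 + 30 + 31 + 30 + 31 + 31 + 12 = 334.

334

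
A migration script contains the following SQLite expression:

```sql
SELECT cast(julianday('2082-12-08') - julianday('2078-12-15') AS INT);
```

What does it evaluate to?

16 days remain in December 2078 after the 15th (31 − 15).
Full months from January 2079 through November 2082 contribute their day counts.
Then 8 days into December 2082.
Total: 16 + 31 + 28 + 31 + 30 + 31 + 30 + 31 + 31 + 30 + 31 + 30 + 31 + 31 + 29 + 31 + 30 + 31 + 30 + 31 + 31 + 30 + 31 + 30 + 31 + 31 + 28 + 31 + 30 + 31 + 30 + 31 + 31 + 30 + 31 + 30 + 31 + 31 + 28 + 31 + 30 + 31 + 30 + 31 + 31 + 30 + 31 + 30 + 8 = 1454.

1454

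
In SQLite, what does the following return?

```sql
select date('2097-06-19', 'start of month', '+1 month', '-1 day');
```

`start of month` rewinds 2097-06-19 to 2097-06-01.
Adding +1 month to 2097-06-01 gives 2097-07-01.
Going back 1 day from 2097-07-01 reaches 2097-06-30 (last day of June, 30 days).

2097-06-30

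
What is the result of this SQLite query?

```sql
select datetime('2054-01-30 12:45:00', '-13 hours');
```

-13 hours from 2054-01-30 12:45:00 is 2054-01-29 23:45:00 (crosses midnight).

2054-01-29 23:45:00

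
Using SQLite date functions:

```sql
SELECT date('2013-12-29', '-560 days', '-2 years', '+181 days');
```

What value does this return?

Applying '-560 days' to 2013-12-29: counting 560 days back gives 2012-06-17.
Adding -2 years to 2012-06-17 gives 2010-06-17.
Applying '+181 days' to 2010-06-17: counting 181 days forward gives 2010-12-15.

2010-12-15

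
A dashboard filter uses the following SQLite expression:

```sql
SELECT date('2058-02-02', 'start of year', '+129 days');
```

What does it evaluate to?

`start of year` rewinds 2058-02-02 to 2058-01-01.
Applying '+129 days' to 2058-01-01: counting 129 days forward gives 2058-05-10.

2058-05-10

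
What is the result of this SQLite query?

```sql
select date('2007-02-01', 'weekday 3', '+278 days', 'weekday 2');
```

2007-11-13

`weekday 3` advances to the next Wednesday; 2007-02-01 is a Thursday, so it moves forward to 2007-02-07.
Applying '+278 days' to 2007-02-07: counting 278 days forward gives 2007-11-12.
`weekday 2` advances to the next Tuesday; 2007-11-12 is a Monday, so it moves forward to 2007-11-13.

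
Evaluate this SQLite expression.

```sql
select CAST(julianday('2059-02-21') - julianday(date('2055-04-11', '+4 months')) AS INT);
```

Adding +4 months to 2055-04-11 gives 2055-08-11.
20 days remain in August 2055 after the 11th (31 − 11).
Full months from September 2055 through January 2059 contribute their day counts.
Then 21 days into February 2059.
Total: 20 + 30 + 31 + 30 + 31 + 31 + 29 + 31 + 30 + 31 + 30 + 31 + 31 + 30 + 31 + 30 + 31 + 31 + 28 + 31 + 30 + 31 + 30 + 31 + 31 + 30 + 31 + 30 + 31 + 31 + 28 + 31 + 30 + 31 + 30 + 31 + 31 + 30 + 31 + 30 + 31 + 31 + 21 = 1290.

1290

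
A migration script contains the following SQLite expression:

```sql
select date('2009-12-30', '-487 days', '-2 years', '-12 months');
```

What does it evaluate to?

2005-08-30

Applying '-487 days' to 2009-12-30: counting 487 days back gives 2008-08-30.
Adding -2 years to 2008-08-30 gives 2006-08-30.
Adding -12 months to 2006-08-30 gives 2005-08-30.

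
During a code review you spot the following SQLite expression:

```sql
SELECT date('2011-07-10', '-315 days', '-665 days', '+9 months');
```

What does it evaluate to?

Applying '-315 days' to 2011-07-10: counting 315 days back gives 2010-08-29.
Applying '-665 days' to 2010-08-29: counting 665 days back gives 2008-11-02.
Adding +9 months to 2008-11-02 gives 2009-08-02.

2009-08-02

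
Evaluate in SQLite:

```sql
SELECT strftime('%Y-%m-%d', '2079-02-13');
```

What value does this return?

2079-02-13

`%Y-%m-%d` extracts the ISO date: 2079-02-13.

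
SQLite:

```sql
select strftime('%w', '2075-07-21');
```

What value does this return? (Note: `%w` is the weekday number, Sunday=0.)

2075-07-21 is a Sunday; with Sunday=0 that is 0.

0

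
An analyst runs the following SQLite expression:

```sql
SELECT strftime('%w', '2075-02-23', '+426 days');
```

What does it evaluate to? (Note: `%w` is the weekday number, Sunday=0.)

First apply '+426 days': 2075-02-23 → 2076-04-24.
2076-04-24 is a Friday; with Sunday=0 that is 5.

5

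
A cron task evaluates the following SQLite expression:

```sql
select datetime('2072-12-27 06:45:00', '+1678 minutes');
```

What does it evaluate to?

2072-12-28 10:43:00

1678 minutes = 27h 58m; +1678 minutes from 2072-12-27 06:45:00 is 2072-12-28 10:43:00 (crosses midnight).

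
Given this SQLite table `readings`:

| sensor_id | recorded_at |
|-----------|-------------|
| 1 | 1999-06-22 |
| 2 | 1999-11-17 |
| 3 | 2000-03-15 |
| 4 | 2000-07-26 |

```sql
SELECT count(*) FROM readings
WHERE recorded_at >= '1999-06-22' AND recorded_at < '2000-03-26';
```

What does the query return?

3

Rows in [1999-06-22, 2000-03-26): 1999-06-22, 1999-11-17, 2000-03-15 → 3 rows.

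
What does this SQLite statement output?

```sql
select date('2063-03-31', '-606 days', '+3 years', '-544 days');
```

2063-02-05

Applying '-606 days' to 2063-03-31: counting 606 days back gives 2061-08-02.
Adding +3 years to 2061-08-02 gives 2064-08-02.
Applying '-544 days' to 2064-08-02: counting 544 days back gives 2063-02-05.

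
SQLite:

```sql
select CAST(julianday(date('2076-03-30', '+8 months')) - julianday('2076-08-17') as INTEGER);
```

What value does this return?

105

Adding +8 months to 2076-03-30 gives 2076-11-30.
14 days remain in August 2076 after the 17th (31 − 17).
September 2076: 30 days.
October 2076: 31 days.
Then 30 days into November 2076.
Total: 14 + 30 + 31 + 30 = 105.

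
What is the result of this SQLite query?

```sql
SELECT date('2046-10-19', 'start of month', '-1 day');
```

2046-09-30

`start of month` rewinds 2046-10-19 to 2046-10-01.
Going back 1 day from 2046-10-01 reaches 2046-09-30 (last day of September, 30 days).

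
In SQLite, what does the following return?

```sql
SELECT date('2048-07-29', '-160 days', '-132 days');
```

Applying '-160 days' to 2048-07-29: counting 160 days back gives 2048-02-20.
Applying '-132 days' to 2048-02-20: counting 132 days back gives 2047-10-11.

2047-10-11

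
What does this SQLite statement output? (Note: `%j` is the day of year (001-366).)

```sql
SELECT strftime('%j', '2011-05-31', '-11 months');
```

First apply '-11 months': 2011-05-31 → 2010-07-01.
Day-of-year for 2010-07-01: days since 2010-01-01 inclusive = 182, zero-padded to 182.

182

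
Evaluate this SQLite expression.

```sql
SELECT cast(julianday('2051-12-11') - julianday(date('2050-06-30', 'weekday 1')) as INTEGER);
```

525

`weekday 1` advances to the next Monday; 2050-06-30 is a Thursday, so it moves forward to 2050-07-04.
27 days remain in July 2050 after the 4th (31 − 4).
Full months from August 2050 through November 2051 contribute their day counts.
Then 11 days into December 2051.
Total: 27 + 31 + 30 + 31 + 30 + 31 + 31 + 28 + 31 + 30 + 31 + 30 + 31 + 31 + 30 + 31 + 30 + 11 = 525.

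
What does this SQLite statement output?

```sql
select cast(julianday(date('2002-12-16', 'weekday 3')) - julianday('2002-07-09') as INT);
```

162

`weekday 3` advances to the next Wednesday; 2002-12-16 is a Monday, so it moves forward to 2002-12-18.
22 days remain in July 2002 after the 9th (31 − 9).
August 2002: 31 days.
September 2002: 30 days.
October 2002: 31 days.
November 2002: 30 days.
Then 18 days into December 2002.
Total: 22 + 31 + 30 + 31 + 30 + 18 = 162.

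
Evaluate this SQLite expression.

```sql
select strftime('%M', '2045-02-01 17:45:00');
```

`%M` extracts the 2-digit minute: 45.

45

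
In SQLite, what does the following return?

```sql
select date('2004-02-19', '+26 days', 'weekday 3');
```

2004-03-17

February 2004 has 29 days; 10 remain after the 19th, so 11 days reach 2004-03-01.
Advancing 15 more days within March lands on 2004-03-16.
`weekday 3` advances to the next Wednesday; 2004-03-16 is a Tuesday, so it moves forward to 2004-03-17.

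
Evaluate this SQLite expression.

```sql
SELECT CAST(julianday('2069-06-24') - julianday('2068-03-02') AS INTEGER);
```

479

29 days remain in March 2068 after the 2nd (31 − 2).
Full months from April 2068 through May 2069 contribute their day counts.
Then 24 days into June 2069.
Total: 29 + 30 + 31 + 30 + 31 + 31 + 30 + 31 + 30 + 31 + 31 + 28 + 31 + 30 + 31 + 24 = 479.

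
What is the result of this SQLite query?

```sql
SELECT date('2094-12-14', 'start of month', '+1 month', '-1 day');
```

`start of month` rewinds 2094-12-14 to 2094-12-01.
Adding +1 month to 2094-12-01 gives 2095-01-01.
Going back 1 day from 2095-01-01 reaches 2094-12-31 (last day of December, 31 days).

2094-12-31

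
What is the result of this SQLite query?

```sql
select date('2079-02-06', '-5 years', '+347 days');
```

2075-01-19

Adding -5 years to 2079-02-06 gives 2074-02-06.
Applying '+347 days' to 2074-02-06: counting 347 days forward gives 2075-01-19.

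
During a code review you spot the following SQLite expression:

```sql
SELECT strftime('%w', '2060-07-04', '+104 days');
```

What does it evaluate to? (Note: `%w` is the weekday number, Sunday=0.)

First apply '+104 days': 2060-07-04 → 2060-10-16.
2060-10-16 is a Saturday; with Sunday=0 that is 6.

6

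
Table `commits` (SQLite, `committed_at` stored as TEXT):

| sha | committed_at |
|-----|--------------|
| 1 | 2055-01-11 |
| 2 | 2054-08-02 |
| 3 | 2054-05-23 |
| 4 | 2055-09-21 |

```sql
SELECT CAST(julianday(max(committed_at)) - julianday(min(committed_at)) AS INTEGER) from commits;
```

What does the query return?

MIN = 2054-05-23, MAX = 2055-09-21.
8 days remain in May 2054 after the 23rd (31 − 23).
Full months from June 2054 through August 2055 contribute their day counts.
Then 21 days into September 2055.
Total: 8 + 30 + 31 + 31 + 30 + 31 + 30 + 31 + 31 + 28 + 31 + 30 + 31 + 30 + 31 + 31 + 21 = 486.

486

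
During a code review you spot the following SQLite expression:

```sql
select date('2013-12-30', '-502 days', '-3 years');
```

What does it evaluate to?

2009-08-15

Applying '-502 days' to 2013-12-30: counting 502 days back gives 2012-08-15.
Adding -3 years to 2012-08-15 gives 2009-08-15.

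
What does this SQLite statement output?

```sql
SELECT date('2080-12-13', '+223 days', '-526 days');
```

2080-02-14

Applying '+223 days' to 2080-12-13: counting 223 days forward gives 2081-07-24.
Applying '-526 days' to 2081-07-24: counting 526 days back gives 2080-02-14.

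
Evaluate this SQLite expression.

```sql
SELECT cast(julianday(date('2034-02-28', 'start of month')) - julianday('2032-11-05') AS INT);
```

`start of month` rewinds 2034-02-28 to 2034-02-01.
25 days remain in November 2032 after the 5th (30 − 5).
Full months from December 2032 through January 2034 contribute their day counts.
Then 1 day into February 2034.
Total: 25 + 31 + 31 + 28 + 31 + 30 + 31 + 30 + 31 + 31 + 30 + 31 + 30 + 31 + 31 + 1 = 453.

453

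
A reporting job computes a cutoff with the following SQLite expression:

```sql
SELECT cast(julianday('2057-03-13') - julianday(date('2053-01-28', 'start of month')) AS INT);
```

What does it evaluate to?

`start of month` rewinds 2053-01-28 to 2053-01-01.
30 days remain in January 2053 after the 1st (31 − 1).
Full months from February 2053 through February 2057 contribute their day counts.
Then 13 days into March 2057.
Total: 30 + 28 + 31 + 30 + 31 + 30 + 31 + 31 + 30 + 31 + 30 + 31 + 31 + 28 + 31 + 30 + 31 + 30 + 31 + 31 + 30 + 31 + 30 + 31 + 31 + 28 + 31 + 30 + 31 + 30 + 31 + 31 + 30 + 31 + 30 + 31 + 31 + 29 + 31 + 30 + 31 + 30 + 31 + 31 + 30 + 31 + 30 + 31 + 31 + 28 + 13 = 1532.

1532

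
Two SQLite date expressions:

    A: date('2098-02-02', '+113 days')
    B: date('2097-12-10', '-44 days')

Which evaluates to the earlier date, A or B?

B

A = 2098-05-26.
B = 2097-10-27.
B is earlier.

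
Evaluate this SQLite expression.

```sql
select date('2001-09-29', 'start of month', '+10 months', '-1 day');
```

`start of month` rewinds 2001-09-29 to 2001-09-01.
Adding +10 months to 2001-09-01 gives 2002-07-01.
Going back 1 day from 2002-07-01 reaches 2002-06-30 (last day of June, 30 days).

2002-06-30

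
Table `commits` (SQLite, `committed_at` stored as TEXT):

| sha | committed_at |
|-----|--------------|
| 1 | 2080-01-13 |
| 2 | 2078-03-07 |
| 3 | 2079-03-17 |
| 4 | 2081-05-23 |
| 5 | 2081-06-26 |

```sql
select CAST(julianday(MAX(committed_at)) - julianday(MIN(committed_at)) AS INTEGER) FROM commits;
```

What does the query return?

MIN = 2078-03-07, MAX = 2081-06-26.
24 days remain in March 2078 after the 7th (31 − 7).
Full months from April 2078 through May 2081 contribute their day counts.
Then 26 days into June 2081.
Total: 24 + 30 + 31 + 30 + 31 + 31 + 30 + 31 + 30 + 31 + 31 + 28 + 31 + 30 + 31 + 30 + 31 + 31 + 30 + 31 + 30 + 31 + 31 + 29 + 31 + 30 + 31 + 30 + 31 + 31 + 30 + 31 + 30 + 31 + 31 + 28 + 31 + 30 + 31 + 26 = 1207.

1207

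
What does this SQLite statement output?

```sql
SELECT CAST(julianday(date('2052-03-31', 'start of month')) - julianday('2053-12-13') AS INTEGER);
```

`start of month` rewinds 2052-03-31 to 2052-03-01.
30 days remain in March 2052 after the 1st (31 − 1).
Full months from April 2052 through November 2053 contribute their day counts.
Then 13 days into December 2053.
Total: 30 + 30 + 31 + 30 + 31 + 31 + 30 + 31 + 30 + 31 + 31 + 28 + 31 + 30 + 31 + 30 + 31 + 31 + 30 + 31 + 30 + 13 = 652.
The subtraction is earlier − later, so the result is −652 → -652.

-652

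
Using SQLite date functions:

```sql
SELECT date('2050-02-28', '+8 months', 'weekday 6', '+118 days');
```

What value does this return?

2051-02-24

Adding +8 months to 2050-02-28 gives 2050-10-28.
`weekday 6` advances to the next Saturday; 2050-10-28 is a Friday, so it moves forward to 2050-10-29.
Applying '+118 days' to 2050-10-29: counting 118 days forward gives 2051-02-24.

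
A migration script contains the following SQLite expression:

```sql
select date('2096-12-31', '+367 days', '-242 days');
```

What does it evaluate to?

2097-05-05

Applying '+367 days' to 2096-12-31: counting 367 days forward gives 2098-01-02.
Applying '-242 days' to 2098-01-02: counting 242 days back gives 2097-05-05.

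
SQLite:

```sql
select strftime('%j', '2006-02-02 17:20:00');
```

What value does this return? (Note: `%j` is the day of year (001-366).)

033

Day-of-year for 2006-02-02: days since 2006-01-01 inclusive = 33, zero-padded to 033.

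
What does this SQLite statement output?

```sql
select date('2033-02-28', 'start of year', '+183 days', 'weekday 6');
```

2033-07-09

`start of year` rewinds 2033-02-28 to 2033-01-01.
Applying '+183 days' to 2033-01-01: counting 183 days forward gives 2033-07-03.
`weekday 6` advances to the next Saturday; 2033-07-03 is a Sunday, so it moves forward to 2033-07-09.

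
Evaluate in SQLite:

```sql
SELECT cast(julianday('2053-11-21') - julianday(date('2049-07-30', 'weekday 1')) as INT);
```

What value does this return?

1572

`weekday 1` advances to the next Monday; 2049-07-30 is a Friday, so it moves forward to 2049-08-02.
29 days remain in August 2049 after the 2nd (31 − 2).
Full months from September 2049 through October 2053 contribute their day counts.
Then 21 days into November 2053.
Total: 29 + 30 + 31 + 30 + 31 + 31 + 28 + 31 + 30 + 31 + 30 + 31 + 31 + 30 + 31 + 30 + 31 + 31 + 28 + 31 + 30 + 31 + 30 + 31 + 31 + 30 + 31 + 30 + 31 + 31 + 29 + 31 + 30 + 31 + 30 + 31 + 31 + 30 + 31 + 30 + 31 + 31 + 28 + 31 + 30 + 31 + 30 + 31 + 31 + 30 + 31 + 21 = 1572.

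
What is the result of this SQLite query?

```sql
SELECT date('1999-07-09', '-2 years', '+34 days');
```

1997-08-12

Adding -2 years to 1999-07-09 gives 1997-07-09.
July 1997 has 31 days; 22 remain after the 9th, so 23 days reach 1997-08-01.
Advancing 11 more days within August lands on 1997-08-12.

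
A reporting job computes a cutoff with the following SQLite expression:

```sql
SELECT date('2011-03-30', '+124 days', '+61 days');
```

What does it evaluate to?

2011-10-01

Applying '+124 days' to 2011-03-30: counting 124 days forward gives 2011-08-01.
Applying '+61 days' to 2011-08-01: counting 61 days forward gives 2011-10-01.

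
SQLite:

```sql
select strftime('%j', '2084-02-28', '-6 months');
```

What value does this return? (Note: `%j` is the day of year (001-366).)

240

First apply '-6 months': 2084-02-28 → 2083-08-28.
Day-of-year for 2083-08-28: days since 2083-01-01 inclusive = 240, zero-padded to 240.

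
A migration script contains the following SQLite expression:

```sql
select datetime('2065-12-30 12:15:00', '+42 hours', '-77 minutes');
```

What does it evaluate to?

+42 hours from 2065-12-30 12:15:00 is 2066-01-01 06:15:00 (crosses midnight).
77 minutes = 1h 17m; -77 minutes from 2066-01-01 06:15:00 is 2066-01-01 04:58:00.

2066-01-01 04:58:00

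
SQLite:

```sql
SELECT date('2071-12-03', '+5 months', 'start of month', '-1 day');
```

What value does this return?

Adding +5 months to 2071-12-03 gives 2072-05-03.
`start of month` rewinds 2072-05-03 to 2072-05-01.
Going back 1 day from 2072-05-01 reaches 2072-04-30 (last day of April, 30 days).

2072-04-30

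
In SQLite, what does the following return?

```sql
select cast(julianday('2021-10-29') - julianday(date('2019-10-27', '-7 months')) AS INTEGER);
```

947

Adding -7 months to 2019-10-27 gives 2019-03-27.
4 days remain in March 2019 after the 27th (31 − 27).
Full months from April 2019 through September 2021 contribute their day counts.
Then 29 days into October 2021.
Total: 4 + 30 + 31 + 30 + 31 + 31 + 30 + 31 + 30 + 31 + 31 + 29 + 31 + 30 + 31 + 30 + 31 + 31 + 30 + 31 + 30 + 31 + 31 + 28 + 31 + 30 + 31 + 30 + 31 + 31 + 30 + 29 = 947.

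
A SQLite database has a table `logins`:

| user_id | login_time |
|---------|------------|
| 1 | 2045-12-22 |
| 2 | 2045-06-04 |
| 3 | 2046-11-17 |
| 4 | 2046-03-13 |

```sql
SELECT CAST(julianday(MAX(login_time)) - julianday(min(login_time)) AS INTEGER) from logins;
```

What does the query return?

MIN = 2045-06-04, MAX = 2046-11-17.
26 days remain in June 2045 after the 4th (30 − 4).
Full months from July 2045 through October 2046 contribute their day counts.
Then 17 days into November 2046.
Total: 26 + 31 + 31 + 30 + 31 + 30 + 31 + 31 + 28 + 31 + 30 + 31 + 30 + 31 + 31 + 30 + 31 + 17 = 531.

531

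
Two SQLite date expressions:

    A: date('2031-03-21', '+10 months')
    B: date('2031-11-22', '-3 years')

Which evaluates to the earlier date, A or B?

A = 2032-01-21.
B = 2028-11-22.
B is earlier.

B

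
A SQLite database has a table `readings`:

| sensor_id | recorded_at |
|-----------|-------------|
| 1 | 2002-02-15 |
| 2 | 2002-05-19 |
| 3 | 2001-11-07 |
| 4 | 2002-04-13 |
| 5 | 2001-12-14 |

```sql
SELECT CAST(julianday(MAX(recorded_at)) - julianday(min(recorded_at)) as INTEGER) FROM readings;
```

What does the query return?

MIN = 2001-11-07, MAX = 2002-05-19.
23 days remain in November 2001 after the 7th (30 − 7).
December 2001: 31 days.
January 2002: 31 days.
February 2002: 28 days.
March 2002: 31 days.
April 2002: 30 days.
Then 19 days into May 2002.
Total: 23 + 31 + 31 + 28 + 31 + 30 + 19 = 193.

193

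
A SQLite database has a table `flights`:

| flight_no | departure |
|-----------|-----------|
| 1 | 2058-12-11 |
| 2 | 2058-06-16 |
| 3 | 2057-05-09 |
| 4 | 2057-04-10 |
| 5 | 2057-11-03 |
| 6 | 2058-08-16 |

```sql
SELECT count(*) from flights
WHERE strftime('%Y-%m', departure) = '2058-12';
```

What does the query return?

Rows with year-month 2058-12: 2058-12-11 → 1.

1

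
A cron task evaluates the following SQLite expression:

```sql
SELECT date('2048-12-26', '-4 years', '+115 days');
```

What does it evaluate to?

Adding -4 years to 2048-12-26 gives 2044-12-26.
Applying '+115 days' to 2044-12-26: counting 115 days forward gives 2045-04-20.

2045-04-20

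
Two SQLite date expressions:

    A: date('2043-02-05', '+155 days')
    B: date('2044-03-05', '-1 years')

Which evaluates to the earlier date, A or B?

A = 2043-07-10.
B = 2043-03-05.
B is earlier.

B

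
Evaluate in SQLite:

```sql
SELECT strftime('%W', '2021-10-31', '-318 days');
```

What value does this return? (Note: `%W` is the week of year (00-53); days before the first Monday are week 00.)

50

First apply '-318 days': 2021-10-31 → 2020-12-17.
2020-12-17 is a Thursday. SQLite's %W counts Mondays since the year started; the result is 50.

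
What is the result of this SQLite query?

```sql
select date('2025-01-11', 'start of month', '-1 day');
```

`start of month` rewinds 2025-01-11 to 2025-01-01.
Going back 1 day from 2025-01-01 reaches 2024-12-31 (last day of December, 31 days).

2024-12-31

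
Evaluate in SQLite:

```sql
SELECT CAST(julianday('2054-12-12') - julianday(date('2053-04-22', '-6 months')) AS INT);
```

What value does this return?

Adding -6 months to 2053-04-22 gives 2052-10-22.
9 days remain in October 2052 after the 22nd (31 − 22).
Full months from November 2052 through November 2054 contribute their day counts.
Then 12 days into December 2054.
Total: 9 + 30 + 31 + 31 + 28 + 31 + 30 + 31 + 30 + 31 + 31 + 30 + 31 + 30 + 31 + 31 + 28 + 31 + 30 + 31 + 30 + 31 + 31 + 30 + 31 + 30 + 12 = 781.

781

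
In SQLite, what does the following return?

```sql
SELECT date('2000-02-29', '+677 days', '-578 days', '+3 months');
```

Applying '+677 days' to 2000-02-29: counting 677 days forward gives 2002-01-06.
Applying '-578 days' to 2002-01-06: counting 578 days back gives 2000-06-07.
Adding +3 months to 2000-06-07 gives 2000-09-07.

2000-09-07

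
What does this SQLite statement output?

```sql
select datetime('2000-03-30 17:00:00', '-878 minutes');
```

2000-03-30 02:22:00

878 minutes = 14h 38m; -878 minutes from 2000-03-30 17:00:00 is 2000-03-30 02:22:00.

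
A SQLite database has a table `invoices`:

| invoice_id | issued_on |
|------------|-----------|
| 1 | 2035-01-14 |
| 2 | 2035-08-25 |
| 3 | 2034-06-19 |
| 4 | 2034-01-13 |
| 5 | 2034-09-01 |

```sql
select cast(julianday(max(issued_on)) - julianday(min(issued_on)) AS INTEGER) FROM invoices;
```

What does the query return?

MIN = 2034-01-13, MAX = 2035-08-25.
18 days remain in January 2034 after the 13th (31 − 13).
Full months from February 2034 through July 2035 contribute their day counts.
Then 25 days into August 2035.
Total: 18 + 28 + 31 + 30 + 31 + 30 + 31 + 31 + 30 + 31 + 30 + 31 + 31 + 28 + 31 + 30 + 31 + 30 + 31 + 25 = 589.

589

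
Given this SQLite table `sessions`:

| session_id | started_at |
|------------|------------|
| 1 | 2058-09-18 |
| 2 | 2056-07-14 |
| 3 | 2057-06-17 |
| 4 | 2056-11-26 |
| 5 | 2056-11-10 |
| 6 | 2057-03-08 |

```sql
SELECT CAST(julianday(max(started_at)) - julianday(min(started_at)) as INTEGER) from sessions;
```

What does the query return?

796

MIN = 2056-07-14, MAX = 2058-09-18.
17 days remain in July 2056 after the 14th (31 − 14).
Full months from August 2056 through August 2058 contribute their day counts.
Then 18 days into September 2058.
Total: 17 + 31 + 30 + 31 + 30 + 31 + 31 + 28 + 31 + 30 + 31 + 30 + 31 + 31 + 30 + 31 + 30 + 31 + 31 + 28 + 31 + 30 + 31 + 30 + 31 + 31 + 18 = 796.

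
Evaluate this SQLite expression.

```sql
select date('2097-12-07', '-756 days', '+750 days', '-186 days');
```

2097-05-29

Applying '-756 days' to 2097-12-07: counting 756 days back gives 2095-11-12.
Applying '+750 days' to 2095-11-12: counting 750 days forward gives 2097-12-01.
Applying '-186 days' to 2097-12-01: counting 186 days back gives 2097-05-29.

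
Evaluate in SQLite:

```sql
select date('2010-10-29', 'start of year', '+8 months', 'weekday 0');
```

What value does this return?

`start of year` rewinds 2010-10-29 to 2010-01-01.
Adding +8 months to 2010-01-01 gives 2010-09-01.
`weekday 0` advances to the next Sunday; 2010-09-01 is a Wednesday, so it moves forward to 2010-09-05.

2010-09-05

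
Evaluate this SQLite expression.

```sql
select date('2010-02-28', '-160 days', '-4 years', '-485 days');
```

2004-05-24

Applying '-160 days' to 2010-02-28: counting 160 days back gives 2009-09-21.
Adding -4 years to 2009-09-21 gives 2005-09-21.
Applying '-485 days' to 2005-09-21: counting 485 days back gives 2004-05-24.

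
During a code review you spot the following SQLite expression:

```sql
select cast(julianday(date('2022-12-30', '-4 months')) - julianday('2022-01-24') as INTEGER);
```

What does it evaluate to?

218

Adding -4 months to 2022-12-30 gives 2022-08-30.
7 days remain in January 2022 after the 24th (31 − 24).
Full months from February 2022 through July 2022 contribute their day counts.
Then 30 days into August 2022.
Total: 7 + 28 + 31 + 30 + 31 + 30 + 31 + 30 = 218.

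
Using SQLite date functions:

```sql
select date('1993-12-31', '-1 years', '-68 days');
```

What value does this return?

Adding -1 year to 1993-12-31 gives 1992-12-31.
Applying '-68 days' to 1992-12-31: counting 68 days back gives 1992-10-24.

1992-10-24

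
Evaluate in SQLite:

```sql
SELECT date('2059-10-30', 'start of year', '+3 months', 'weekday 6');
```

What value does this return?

`start of year` rewinds 2059-10-30 to 2059-01-01.
Adding +3 months to 2059-01-01 gives 2059-04-01.
`weekday 6` advances to the next Saturday; 2059-04-01 is a Tuesday, so it moves forward to 2059-04-05.

2059-04-05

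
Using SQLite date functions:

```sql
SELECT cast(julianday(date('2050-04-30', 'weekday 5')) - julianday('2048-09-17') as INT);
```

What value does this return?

`weekday 5` advances to the next Friday; 2050-04-30 is a Saturday, so it moves forward to 2050-05-06.
13 days remain in September 2048 after the 17th (30 − 17).
Full months from October 2048 through April 2050 contribute their day counts.
Then 6 days into May 2050.
Total: 13 + 31 + 30 + 31 + 31 + 28 + 31 + 30 + 31 + 30 + 31 + 31 + 30 + 31 + 30 + 31 + 31 + 28 + 31 + 30 + 6 = 596.

596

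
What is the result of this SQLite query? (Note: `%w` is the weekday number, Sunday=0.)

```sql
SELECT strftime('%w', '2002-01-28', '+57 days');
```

First apply '+57 days': 2002-01-28 → 2002-03-26.
2002-03-26 is a Tuesday; with Sunday=0 that is 2.

2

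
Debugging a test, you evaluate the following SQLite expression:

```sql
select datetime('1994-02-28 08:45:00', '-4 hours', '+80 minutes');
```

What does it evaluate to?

-4 hours from 1994-02-28 08:45:00 is 1994-02-28 04:45:00.
80 minutes = 1h 20m; +80 minutes from 1994-02-28 04:45:00 is 1994-02-28 06:05:00.

1994-02-28 06:05:00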